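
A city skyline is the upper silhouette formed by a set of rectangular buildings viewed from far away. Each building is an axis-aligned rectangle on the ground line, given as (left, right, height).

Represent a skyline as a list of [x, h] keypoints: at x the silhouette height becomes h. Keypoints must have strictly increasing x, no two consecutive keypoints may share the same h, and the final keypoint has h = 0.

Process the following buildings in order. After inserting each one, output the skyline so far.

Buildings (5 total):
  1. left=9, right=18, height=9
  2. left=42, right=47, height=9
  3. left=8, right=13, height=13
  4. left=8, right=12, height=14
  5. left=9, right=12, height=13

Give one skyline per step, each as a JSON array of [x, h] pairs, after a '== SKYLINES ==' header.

== SKYLINES ==
[[9,9],[18,0]]
[[9,9],[18,0],[42,9],[47,0]]
[[8,13],[13,9],[18,0],[42,9],[47,0]]
[[8,14],[12,13],[13,9],[18,0],[42,9],[47,0]]
[[8,14],[12,13],[13,9],[18,0],[42,9],[47,0]]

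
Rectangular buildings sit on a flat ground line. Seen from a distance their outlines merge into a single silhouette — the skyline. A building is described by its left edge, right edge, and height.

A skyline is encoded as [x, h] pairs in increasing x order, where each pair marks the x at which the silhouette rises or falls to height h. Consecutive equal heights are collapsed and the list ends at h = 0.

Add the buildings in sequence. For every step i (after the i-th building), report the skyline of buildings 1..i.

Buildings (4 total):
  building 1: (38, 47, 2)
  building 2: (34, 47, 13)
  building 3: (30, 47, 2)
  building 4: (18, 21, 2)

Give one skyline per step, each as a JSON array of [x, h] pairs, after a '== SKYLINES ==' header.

== SKYLINES ==
[[38,2],[47,0]]
[[34,13],[47,0]]
[[30,2],[34,13],[47,0]]
[[18,2],[21,0],[30,2],[34,13],[47,0]]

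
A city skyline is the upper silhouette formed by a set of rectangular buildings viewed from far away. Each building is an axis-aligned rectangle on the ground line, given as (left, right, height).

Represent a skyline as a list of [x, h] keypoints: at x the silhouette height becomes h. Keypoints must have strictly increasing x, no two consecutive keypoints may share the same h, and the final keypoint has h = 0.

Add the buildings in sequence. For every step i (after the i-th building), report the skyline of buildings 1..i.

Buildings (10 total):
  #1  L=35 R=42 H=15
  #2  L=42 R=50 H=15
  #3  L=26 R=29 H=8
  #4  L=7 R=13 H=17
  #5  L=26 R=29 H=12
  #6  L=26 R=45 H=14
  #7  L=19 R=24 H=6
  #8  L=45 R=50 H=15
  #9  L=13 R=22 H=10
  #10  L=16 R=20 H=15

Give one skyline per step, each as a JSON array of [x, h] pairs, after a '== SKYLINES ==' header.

== SKYLINES ==
[[35,15],[42,0]]
[[35,15],[50,0]]
[[26,8],[29,0],[35,15],[50,0]]
[[7,17],[13,0],[26,8],[29,0],[35,15],[50,0]]
[[7,17],[13,0],[26,12],[29,0],[35,15],[50,0]]
[[7,17],[13,0],[26,14],[35,15],[50,0]]
[[7,17],[13,0],[19,6],[24,0],[26,14],[35,15],[50,0]]
[[7,17],[13,0],[19,6],[24,0],[26,14],[35,15],[50,0]]
[[7,17],[13,10],[22,6],[24,0],[26,14],[35,15],[50,0]]
[[7,17],[13,10],[16,15],[20,10],[22,6],[24,0],[26,14],[35,15],[50,0]]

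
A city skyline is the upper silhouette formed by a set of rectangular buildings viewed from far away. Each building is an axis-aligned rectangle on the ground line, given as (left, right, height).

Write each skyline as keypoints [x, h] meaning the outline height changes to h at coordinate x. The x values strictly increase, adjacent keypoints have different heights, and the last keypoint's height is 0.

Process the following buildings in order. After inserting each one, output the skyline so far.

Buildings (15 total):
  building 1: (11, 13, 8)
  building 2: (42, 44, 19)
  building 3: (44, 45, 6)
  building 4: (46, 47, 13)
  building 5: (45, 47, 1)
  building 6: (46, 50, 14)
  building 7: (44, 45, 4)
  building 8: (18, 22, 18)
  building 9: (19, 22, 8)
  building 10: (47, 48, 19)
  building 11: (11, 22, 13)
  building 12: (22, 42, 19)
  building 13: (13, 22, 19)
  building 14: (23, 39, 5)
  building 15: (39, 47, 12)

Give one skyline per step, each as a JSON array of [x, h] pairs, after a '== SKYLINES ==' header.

== SKYLINES ==
[[11,8],[13,0]]
[[11,8],[13,0],[42,19],[44,0]]
[[11,8],[13,0],[42,19],[44,6],[45,0]]
[[11,8],[13,0],[42,19],[44,6],[45,0],[46,13],[47,0]]
[[11,8],[13,0],[42,19],[44,6],[45,1],[46,13],[47,0]]
[[11,8],[13,0],[42,19],[44,6],[45,1],[46,14],[50,0]]
[[11,8],[13,0],[42,19],[44,6],[45,1],[46,14],[50,0]]
[[11,8],[13,0],[18,18],[22,0],[42,19],[44,6],[45,1],[46,14],[50,0]]
[[11,8],[13,0],[18,18],[22,0],[42,19],[44,6],[45,1],[46,14],[50,0]]
[[11,8],[13,0],[18,18],[22,0],[42,19],[44,6],[45,1],[46,14],[47,19],[48,14],[50,0]]
[[11,13],[18,18],[22,0],[42,19],[44,6],[45,1],[46,14],[47,19],[48,14],[50,0]]
[[11,13],[18,18],[22,19],[44,6],[45,1],[46,14],[47,19],[48,14],[50,0]]
[[11,13],[13,19],[44,6],[45,1],[46,14],[47,19],[48,14],[50,0]]
[[11,13],[13,19],[44,6],[45,1],[46,14],[47,19],[48,14],[50,0]]
[[11,13],[13,19],[44,12],[46,14],[47,19],[48,14],[50,0]]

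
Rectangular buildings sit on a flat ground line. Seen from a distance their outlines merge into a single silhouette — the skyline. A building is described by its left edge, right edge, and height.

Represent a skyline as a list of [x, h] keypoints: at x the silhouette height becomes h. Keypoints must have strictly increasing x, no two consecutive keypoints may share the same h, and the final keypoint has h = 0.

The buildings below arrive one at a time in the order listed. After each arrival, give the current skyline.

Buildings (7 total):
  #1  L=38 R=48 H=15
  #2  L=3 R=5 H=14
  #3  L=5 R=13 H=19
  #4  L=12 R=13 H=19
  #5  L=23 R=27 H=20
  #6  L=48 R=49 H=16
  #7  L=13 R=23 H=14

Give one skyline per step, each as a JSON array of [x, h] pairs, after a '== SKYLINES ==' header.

== SKYLINES ==
[[38,15],[48,0]]
[[3,14],[5,0],[38,15],[48,0]]
[[3,14],[5,19],[13,0],[38,15],[48,0]]
[[3,14],[5,19],[13,0],[38,15],[48,0]]
[[3,14],[5,19],[13,0],[23,20],[27,0],[38,15],[48,0]]
[[3,14],[5,19],[13,0],[23,20],[27,0],[38,15],[48,16],[49,0]]
[[3,14],[5,19],[13,14],[23,20],[27,0],[38,15],[48,16],[49,0]]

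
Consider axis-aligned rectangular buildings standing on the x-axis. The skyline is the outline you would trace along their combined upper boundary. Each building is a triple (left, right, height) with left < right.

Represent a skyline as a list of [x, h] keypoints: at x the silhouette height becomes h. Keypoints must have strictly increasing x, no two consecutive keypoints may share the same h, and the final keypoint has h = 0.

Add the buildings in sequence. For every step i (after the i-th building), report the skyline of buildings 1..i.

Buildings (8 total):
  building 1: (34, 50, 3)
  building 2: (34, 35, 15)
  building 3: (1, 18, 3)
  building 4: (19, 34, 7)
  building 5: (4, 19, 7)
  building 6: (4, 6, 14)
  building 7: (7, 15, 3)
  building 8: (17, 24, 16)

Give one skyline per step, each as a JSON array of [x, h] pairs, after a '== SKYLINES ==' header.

== SKYLINES ==
[[34,3],[50,0]]
[[34,15],[35,3],[50,0]]
[[1,3],[18,0],[34,15],[35,3],[50,0]]
[[1,3],[18,0],[19,7],[34,15],[35,3],[50,0]]
[[1,3],[4,7],[34,15],[35,3],[50,0]]
[[1,3],[4,14],[6,7],[34,15],[35,3],[50,0]]
[[1,3],[4,14],[6,7],[34,15],[35,3],[50,0]]
[[1,3],[4,14],[6,7],[17,16],[24,7],[34,15],[35,3],[50,0]]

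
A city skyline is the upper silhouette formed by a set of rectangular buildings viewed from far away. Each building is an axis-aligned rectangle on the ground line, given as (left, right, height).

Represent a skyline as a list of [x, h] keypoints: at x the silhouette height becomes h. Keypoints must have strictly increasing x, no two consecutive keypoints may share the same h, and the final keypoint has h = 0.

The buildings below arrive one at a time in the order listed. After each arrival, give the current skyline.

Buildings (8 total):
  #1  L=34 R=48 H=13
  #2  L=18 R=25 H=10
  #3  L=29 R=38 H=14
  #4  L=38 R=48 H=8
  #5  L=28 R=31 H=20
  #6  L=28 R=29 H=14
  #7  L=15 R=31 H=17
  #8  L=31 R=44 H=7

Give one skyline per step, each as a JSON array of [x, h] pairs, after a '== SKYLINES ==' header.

== SKYLINES ==
[[34,13],[48,0]]
[[18,10],[25,0],[34,13],[48,0]]
[[18,10],[25,0],[29,14],[38,13],[48,0]]
[[18,10],[25,0],[29,14],[38,13],[48,0]]
[[18,10],[25,0],[28,20],[31,14],[38,13],[48,0]]
[[18,10],[25,0],[28,20],[31,14],[38,13],[48,0]]
[[15,17],[28,20],[31,14],[38,13],[48,0]]
[[15,17],[28,20],[31,14],[38,13],[48,0]]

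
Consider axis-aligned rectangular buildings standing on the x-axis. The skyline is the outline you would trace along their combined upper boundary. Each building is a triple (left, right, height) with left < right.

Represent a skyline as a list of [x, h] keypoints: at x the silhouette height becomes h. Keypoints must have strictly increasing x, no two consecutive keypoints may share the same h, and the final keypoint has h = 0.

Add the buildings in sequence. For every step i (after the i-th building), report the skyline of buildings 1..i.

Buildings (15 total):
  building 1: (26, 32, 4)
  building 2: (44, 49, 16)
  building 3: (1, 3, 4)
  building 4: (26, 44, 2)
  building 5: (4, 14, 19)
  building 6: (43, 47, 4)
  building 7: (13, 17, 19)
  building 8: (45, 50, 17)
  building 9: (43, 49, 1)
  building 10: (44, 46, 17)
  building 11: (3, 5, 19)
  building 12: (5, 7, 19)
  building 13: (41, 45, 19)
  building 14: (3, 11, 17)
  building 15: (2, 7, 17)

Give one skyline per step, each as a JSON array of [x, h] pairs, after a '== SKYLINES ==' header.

== SKYLINES ==
[[26,4],[32,0]]
[[26,4],[32,0],[44,16],[49,0]]
[[1,4],[3,0],[26,4],[32,0],[44,16],[49,0]]
[[1,4],[3,0],[26,4],[32,2],[44,16],[49,0]]
[[1,4],[3,0],[4,19],[14,0],[26,4],[32,2],[44,16],[49,0]]
[[1,4],[3,0],[4,19],[14,0],[26,4],[32,2],[43,4],[44,16],[49,0]]
[[1,4],[3,0],[4,19],[17,0],[26,4],[32,2],[43,4],[44,16],[49,0]]
[[1,4],[3,0],[4,19],[17,0],[26,4],[32,2],[43,4],[44,16],[45,17],[50,0]]
[[1,4],[3,0],[4,19],[17,0],[26,4],[32,2],[43,4],[44,16],[45,17],[50,0]]
[[1,4],[3,0],[4,19],[17,0],[26,4],[32,2],[43,4],[44,17],[50,0]]
[[1,4],[3,19],[17,0],[26,4],[32,2],[43,4],[44,17],[50,0]]
[[1,4],[3,19],[17,0],[26,4],[32,2],[43,4],[44,17],[50,0]]
[[1,4],[3,19],[17,0],[26,4],[32,2],[41,19],[45,17],[50,0]]
[[1,4],[3,19],[17,0],[26,4],[32,2],[41,19],[45,17],[50,0]]
[[1,4],[2,17],[3,19],[17,0],[26,4],[32,2],[41,19],[45,17],[50,0]]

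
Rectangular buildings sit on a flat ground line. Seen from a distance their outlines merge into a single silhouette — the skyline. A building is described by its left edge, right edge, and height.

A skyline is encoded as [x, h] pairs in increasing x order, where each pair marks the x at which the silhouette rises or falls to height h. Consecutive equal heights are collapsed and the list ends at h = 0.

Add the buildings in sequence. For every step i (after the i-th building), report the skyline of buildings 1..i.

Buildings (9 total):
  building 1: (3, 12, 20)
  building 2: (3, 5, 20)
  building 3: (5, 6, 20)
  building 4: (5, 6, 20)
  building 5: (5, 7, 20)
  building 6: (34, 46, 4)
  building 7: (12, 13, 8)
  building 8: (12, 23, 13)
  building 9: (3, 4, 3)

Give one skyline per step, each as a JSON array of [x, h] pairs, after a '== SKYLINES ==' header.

== SKYLINES ==
[[3,20],[12,0]]
[[3,20],[12,0]]
[[3,20],[12,0]]
[[3,20],[12,0]]
[[3,20],[12,0]]
[[3,20],[12,0],[34,4],[46,0]]
[[3,20],[12,8],[13,0],[34,4],[46,0]]
[[3,20],[12,13],[23,0],[34,4],[46,0]]
[[3,20],[12,13],[23,0],[34,4],[46,0]]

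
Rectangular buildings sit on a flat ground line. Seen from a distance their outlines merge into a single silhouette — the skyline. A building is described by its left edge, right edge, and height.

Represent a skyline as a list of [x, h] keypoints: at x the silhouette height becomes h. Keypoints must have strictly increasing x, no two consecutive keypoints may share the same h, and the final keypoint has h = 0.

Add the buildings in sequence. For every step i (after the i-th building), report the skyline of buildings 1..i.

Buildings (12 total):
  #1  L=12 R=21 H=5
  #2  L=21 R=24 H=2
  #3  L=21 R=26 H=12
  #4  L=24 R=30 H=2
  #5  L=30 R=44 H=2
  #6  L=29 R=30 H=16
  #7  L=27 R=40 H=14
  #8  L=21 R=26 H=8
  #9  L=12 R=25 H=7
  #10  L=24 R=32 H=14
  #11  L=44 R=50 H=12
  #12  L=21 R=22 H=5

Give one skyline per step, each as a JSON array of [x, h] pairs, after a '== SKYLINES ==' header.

== SKYLINES ==
[[12,5],[21,0]]
[[12,5],[21,2],[24,0]]
[[12,5],[21,12],[26,0]]
[[12,5],[21,12],[26,2],[30,0]]
[[12,5],[21,12],[26,2],[44,0]]
[[12,5],[21,12],[26,2],[29,16],[30,2],[44,0]]
[[12,5],[21,12],[26,2],[27,14],[29,16],[30,14],[40,2],[44,0]]
[[12,5],[21,12],[26,2],[27,14],[29,16],[30,14],[40,2],[44,0]]
[[12,7],[21,12],[26,2],[27,14],[29,16],[30,14],[40,2],[44,0]]
[[12,7],[21,12],[24,14],[29,16],[30,14],[40,2],[44,0]]
[[12,7],[21,12],[24,14],[29,16],[30,14],[40,2],[44,12],[50,0]]
[[12,7],[21,12],[24,14],[29,16],[30,14],[40,2],[44,12],[50,0]]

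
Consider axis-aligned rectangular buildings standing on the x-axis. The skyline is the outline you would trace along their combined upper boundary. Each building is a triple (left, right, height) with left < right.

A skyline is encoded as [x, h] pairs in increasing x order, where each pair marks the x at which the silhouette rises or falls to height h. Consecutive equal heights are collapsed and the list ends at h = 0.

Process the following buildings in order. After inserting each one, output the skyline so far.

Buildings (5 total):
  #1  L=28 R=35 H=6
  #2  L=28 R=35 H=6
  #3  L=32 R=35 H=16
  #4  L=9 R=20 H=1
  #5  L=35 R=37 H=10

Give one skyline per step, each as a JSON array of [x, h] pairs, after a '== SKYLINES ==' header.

== SKYLINES ==
[[28,6],[35,0]]
[[28,6],[35,0]]
[[28,6],[32,16],[35,0]]
[[9,1],[20,0],[28,6],[32,16],[35,0]]
[[9,1],[20,0],[28,6],[32,16],[35,10],[37,0]]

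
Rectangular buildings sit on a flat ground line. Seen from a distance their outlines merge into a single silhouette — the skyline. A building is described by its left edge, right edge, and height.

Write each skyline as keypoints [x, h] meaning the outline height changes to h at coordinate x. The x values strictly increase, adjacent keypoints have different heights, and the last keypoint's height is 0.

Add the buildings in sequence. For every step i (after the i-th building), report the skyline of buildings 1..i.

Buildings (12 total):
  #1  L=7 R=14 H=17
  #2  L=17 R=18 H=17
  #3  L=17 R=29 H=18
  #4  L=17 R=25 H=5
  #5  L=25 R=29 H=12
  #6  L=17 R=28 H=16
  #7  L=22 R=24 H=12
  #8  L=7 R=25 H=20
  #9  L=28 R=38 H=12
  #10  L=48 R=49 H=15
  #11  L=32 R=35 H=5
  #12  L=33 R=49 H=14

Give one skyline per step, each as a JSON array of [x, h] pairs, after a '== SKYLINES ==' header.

== SKYLINES ==
[[7,17],[14,0]]
[[7,17],[14,0],[17,17],[18,0]]
[[7,17],[14,0],[17,18],[29,0]]
[[7,17],[14,0],[17,18],[29,0]]
[[7,17],[14,0],[17,18],[29,0]]
[[7,17],[14,0],[17,18],[29,0]]
[[7,17],[14,0],[17,18],[29,0]]
[[7,20],[25,18],[29,0]]
[[7,20],[25,18],[29,12],[38,0]]
[[7,20],[25,18],[29,12],[38,0],[48,15],[49,0]]
[[7,20],[25,18],[29,12],[38,0],[48,15],[49,0]]
[[7,20],[25,18],[29,12],[33,14],[48,15],[49,0]]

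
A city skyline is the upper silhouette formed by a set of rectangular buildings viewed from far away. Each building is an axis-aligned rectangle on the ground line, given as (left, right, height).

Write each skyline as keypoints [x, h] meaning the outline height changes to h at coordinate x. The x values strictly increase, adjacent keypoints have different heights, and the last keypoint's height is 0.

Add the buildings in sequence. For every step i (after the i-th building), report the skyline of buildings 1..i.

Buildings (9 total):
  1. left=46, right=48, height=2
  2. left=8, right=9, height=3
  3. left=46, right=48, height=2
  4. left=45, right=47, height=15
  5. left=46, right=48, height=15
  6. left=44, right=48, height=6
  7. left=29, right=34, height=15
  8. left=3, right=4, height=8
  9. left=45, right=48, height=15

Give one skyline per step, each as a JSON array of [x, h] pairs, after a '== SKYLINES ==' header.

== SKYLINES ==
[[46,2],[48,0]]
[[8,3],[9,0],[46,2],[48,0]]
[[8,3],[9,0],[46,2],[48,0]]
[[8,3],[9,0],[45,15],[47,2],[48,0]]
[[8,3],[9,0],[45,15],[48,0]]
[[8,3],[9,0],[44,6],[45,15],[48,0]]
[[8,3],[9,0],[29,15],[34,0],[44,6],[45,15],[48,0]]
[[3,8],[4,0],[8,3],[9,0],[29,15],[34,0],[44,6],[45,15],[48,0]]
[[3,8],[4,0],[8,3],[9,0],[29,15],[34,0],[44,6],[45,15],[48,0]]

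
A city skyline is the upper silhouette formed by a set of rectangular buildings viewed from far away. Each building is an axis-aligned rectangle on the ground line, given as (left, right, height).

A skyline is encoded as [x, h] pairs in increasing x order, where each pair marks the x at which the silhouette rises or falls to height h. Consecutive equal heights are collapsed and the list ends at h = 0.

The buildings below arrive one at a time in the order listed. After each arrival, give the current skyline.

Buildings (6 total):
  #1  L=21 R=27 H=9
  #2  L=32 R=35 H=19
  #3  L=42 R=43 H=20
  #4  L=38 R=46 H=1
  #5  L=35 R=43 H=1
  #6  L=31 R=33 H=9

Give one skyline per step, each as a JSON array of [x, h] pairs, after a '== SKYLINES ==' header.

== SKYLINES ==
[[21,9],[27,0]]
[[21,9],[27,0],[32,19],[35,0]]
[[21,9],[27,0],[32,19],[35,0],[42,20],[43,0]]
[[21,9],[27,0],[32,19],[35,0],[38,1],[42,20],[43,1],[46,0]]
[[21,9],[27,0],[32,19],[35,1],[42,20],[43,1],[46,0]]
[[21,9],[27,0],[31,9],[32,19],[35,1],[42,20],[43,1],[46,0]]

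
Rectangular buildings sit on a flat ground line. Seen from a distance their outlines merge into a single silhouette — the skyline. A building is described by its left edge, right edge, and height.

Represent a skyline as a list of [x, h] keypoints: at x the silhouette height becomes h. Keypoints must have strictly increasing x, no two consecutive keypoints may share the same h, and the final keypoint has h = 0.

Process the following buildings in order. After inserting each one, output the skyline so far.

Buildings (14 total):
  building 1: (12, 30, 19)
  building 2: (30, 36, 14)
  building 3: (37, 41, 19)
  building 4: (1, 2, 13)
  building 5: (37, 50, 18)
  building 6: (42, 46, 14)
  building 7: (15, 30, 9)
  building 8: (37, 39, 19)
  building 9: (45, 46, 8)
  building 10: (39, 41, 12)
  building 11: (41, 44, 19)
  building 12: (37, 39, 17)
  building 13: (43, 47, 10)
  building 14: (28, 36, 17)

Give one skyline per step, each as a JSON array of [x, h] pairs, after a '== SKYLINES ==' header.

== SKYLINES ==
[[12,19],[30,0]]
[[12,19],[30,14],[36,0]]
[[12,19],[30,14],[36,0],[37,19],[41,0]]
[[1,13],[2,0],[12,19],[30,14],[36,0],[37,19],[41,0]]
[[1,13],[2,0],[12,19],[30,14],[36,0],[37,19],[41,18],[50,0]]
[[1,13],[2,0],[12,19],[30,14],[36,0],[37,19],[41,18],[50,0]]
[[1,13],[2,0],[12,19],[30,14],[36,0],[37,19],[41,18],[50,0]]
[[1,13],[2,0],[12,19],[30,14],[36,0],[37,19],[41,18],[50,0]]
[[1,13],[2,0],[12,19],[30,14],[36,0],[37,19],[41,18],[50,0]]
[[1,13],[2,0],[12,19],[30,14],[36,0],[37,19],[41,18],[50,0]]
[[1,13],[2,0],[12,19],[30,14],[36,0],[37,19],[44,18],[50,0]]
[[1,13],[2,0],[12,19],[30,14],[36,0],[37,19],[44,18],[50,0]]
[[1,13],[2,0],[12,19],[30,14],[36,0],[37,19],[44,18],[50,0]]
[[1,13],[2,0],[12,19],[30,17],[36,0],[37,19],[44,18],[50,0]]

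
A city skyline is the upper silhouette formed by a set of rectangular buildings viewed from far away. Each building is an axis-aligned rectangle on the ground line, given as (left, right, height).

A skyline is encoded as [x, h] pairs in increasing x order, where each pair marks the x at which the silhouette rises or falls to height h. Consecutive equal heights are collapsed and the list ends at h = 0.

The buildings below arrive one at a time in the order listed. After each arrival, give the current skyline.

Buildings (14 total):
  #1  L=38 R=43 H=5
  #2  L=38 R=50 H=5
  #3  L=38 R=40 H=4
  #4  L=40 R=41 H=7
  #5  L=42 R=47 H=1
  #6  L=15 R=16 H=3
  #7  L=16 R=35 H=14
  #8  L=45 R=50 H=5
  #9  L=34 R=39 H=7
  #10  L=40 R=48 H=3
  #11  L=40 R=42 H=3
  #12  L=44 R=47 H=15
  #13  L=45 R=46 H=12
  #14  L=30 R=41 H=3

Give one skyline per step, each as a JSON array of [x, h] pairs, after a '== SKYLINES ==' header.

== SKYLINES ==
[[38,5],[43,0]]
[[38,5],[50,0]]
[[38,5],[50,0]]
[[38,5],[40,7],[41,5],[50,0]]
[[38,5],[40,7],[41,5],[50,0]]
[[15,3],[16,0],[38,5],[40,7],[41,5],[50,0]]
[[15,3],[16,14],[35,0],[38,5],[40,7],[41,5],[50,0]]
[[15,3],[16,14],[35,0],[38,5],[40,7],[41,5],[50,0]]
[[15,3],[16,14],[35,7],[39,5],[40,7],[41,5],[50,0]]
[[15,3],[16,14],[35,7],[39,5],[40,7],[41,5],[50,0]]
[[15,3],[16,14],[35,7],[39,5],[40,7],[41,5],[50,0]]
[[15,3],[16,14],[35,7],[39,5],[40,7],[41,5],[44,15],[47,5],[50,0]]
[[15,3],[16,14],[35,7],[39,5],[40,7],[41,5],[44,15],[47,5],[50,0]]
[[15,3],[16,14],[35,7],[39,5],[40,7],[41,5],[44,15],[47,5],[50,0]]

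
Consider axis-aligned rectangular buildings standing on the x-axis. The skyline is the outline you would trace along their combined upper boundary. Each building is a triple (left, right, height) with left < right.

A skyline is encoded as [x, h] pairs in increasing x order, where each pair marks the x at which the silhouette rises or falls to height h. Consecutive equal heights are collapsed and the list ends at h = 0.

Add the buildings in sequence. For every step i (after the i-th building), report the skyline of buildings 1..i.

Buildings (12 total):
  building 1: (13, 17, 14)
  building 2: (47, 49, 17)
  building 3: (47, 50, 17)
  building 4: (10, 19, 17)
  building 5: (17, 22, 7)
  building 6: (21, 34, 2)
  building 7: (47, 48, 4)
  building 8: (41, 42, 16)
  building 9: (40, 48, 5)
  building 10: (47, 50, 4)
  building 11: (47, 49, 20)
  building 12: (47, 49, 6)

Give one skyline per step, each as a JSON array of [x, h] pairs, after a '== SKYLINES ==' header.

== SKYLINES ==
[[13,14],[17,0]]
[[13,14],[17,0],[47,17],[49,0]]
[[13,14],[17,0],[47,17],[50,0]]
[[10,17],[19,0],[47,17],[50,0]]
[[10,17],[19,7],[22,0],[47,17],[50,0]]
[[10,17],[19,7],[22,2],[34,0],[47,17],[50,0]]
[[10,17],[19,7],[22,2],[34,0],[47,17],[50,0]]
[[10,17],[19,7],[22,2],[34,0],[41,16],[42,0],[47,17],[50,0]]
[[10,17],[19,7],[22,2],[34,0],[40,5],[41,16],[42,5],[47,17],[50,0]]
[[10,17],[19,7],[22,2],[34,0],[40,5],[41,16],[42,5],[47,17],[50,0]]
[[10,17],[19,7],[22,2],[34,0],[40,5],[41,16],[42,5],[47,20],[49,17],[50,0]]
[[10,17],[19,7],[22,2],[34,0],[40,5],[41,16],[42,5],[47,20],[49,17],[50,0]]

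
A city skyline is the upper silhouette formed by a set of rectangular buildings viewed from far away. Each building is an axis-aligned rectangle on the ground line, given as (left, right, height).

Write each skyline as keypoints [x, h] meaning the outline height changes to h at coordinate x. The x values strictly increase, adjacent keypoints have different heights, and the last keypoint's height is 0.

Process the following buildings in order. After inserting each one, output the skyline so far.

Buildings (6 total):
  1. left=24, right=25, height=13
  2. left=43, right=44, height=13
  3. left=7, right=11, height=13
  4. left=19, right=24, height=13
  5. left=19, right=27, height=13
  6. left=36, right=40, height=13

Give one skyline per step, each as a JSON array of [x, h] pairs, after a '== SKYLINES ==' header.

== SKYLINES ==
[[24,13],[25,0]]
[[24,13],[25,0],[43,13],[44,0]]
[[7,13],[11,0],[24,13],[25,0],[43,13],[44,0]]
[[7,13],[11,0],[19,13],[25,0],[43,13],[44,0]]
[[7,13],[11,0],[19,13],[27,0],[43,13],[44,0]]
[[7,13],[11,0],[19,13],[27,0],[36,13],[40,0],[43,13],[44,0]]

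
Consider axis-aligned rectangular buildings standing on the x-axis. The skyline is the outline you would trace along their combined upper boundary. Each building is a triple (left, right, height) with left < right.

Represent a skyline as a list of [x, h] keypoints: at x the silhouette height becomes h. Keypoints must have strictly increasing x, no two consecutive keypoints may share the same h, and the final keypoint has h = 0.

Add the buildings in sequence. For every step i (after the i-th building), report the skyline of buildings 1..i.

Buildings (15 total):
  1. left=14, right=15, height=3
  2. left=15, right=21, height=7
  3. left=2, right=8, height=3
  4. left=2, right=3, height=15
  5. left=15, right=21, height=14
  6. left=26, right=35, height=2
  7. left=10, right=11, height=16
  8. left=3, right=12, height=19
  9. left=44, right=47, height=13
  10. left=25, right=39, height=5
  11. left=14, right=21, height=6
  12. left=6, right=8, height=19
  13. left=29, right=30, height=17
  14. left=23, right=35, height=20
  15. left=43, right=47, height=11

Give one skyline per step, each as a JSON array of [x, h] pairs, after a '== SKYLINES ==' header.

== SKYLINES ==
[[14,3],[15,0]]
[[14,3],[15,7],[21,0]]
[[2,3],[8,0],[14,3],[15,7],[21,0]]
[[2,15],[3,3],[8,0],[14,3],[15,7],[21,0]]
[[2,15],[3,3],[8,0],[14,3],[15,14],[21,0]]
[[2,15],[3,3],[8,0],[14,3],[15,14],[21,0],[26,2],[35,0]]
[[2,15],[3,3],[8,0],[10,16],[11,0],[14,3],[15,14],[21,0],[26,2],[35,0]]
[[2,15],[3,19],[12,0],[14,3],[15,14],[21,0],[26,2],[35,0]]
[[2,15],[3,19],[12,0],[14,3],[15,14],[21,0],[26,2],[35,0],[44,13],[47,0]]
[[2,15],[3,19],[12,0],[14,3],[15,14],[21,0],[25,5],[39,0],[44,13],[47,0]]
[[2,15],[3,19],[12,0],[14,6],[15,14],[21,0],[25,5],[39,0],[44,13],[47,0]]
[[2,15],[3,19],[12,0],[14,6],[15,14],[21,0],[25,5],[39,0],[44,13],[47,0]]
[[2,15],[3,19],[12,0],[14,6],[15,14],[21,0],[25,5],[29,17],[30,5],[39,0],[44,13],[47,0]]
[[2,15],[3,19],[12,0],[14,6],[15,14],[21,0],[23,20],[35,5],[39,0],[44,13],[47,0]]
[[2,15],[3,19],[12,0],[14,6],[15,14],[21,0],[23,20],[35,5],[39,0],[43,11],[44,13],[47,0]]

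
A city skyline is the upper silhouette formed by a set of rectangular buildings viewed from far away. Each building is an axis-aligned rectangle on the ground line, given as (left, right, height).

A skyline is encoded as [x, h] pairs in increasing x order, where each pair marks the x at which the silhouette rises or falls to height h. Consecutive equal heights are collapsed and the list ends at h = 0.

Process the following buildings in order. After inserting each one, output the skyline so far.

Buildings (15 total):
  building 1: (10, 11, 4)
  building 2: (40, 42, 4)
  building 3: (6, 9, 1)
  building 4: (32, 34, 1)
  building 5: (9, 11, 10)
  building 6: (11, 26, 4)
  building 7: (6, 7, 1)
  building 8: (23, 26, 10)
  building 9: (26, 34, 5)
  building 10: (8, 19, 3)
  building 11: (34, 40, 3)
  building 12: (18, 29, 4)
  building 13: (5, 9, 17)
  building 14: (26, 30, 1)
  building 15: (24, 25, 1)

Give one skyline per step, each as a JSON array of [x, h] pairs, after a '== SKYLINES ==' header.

== SKYLINES ==
[[10,4],[11,0]]
[[10,4],[11,0],[40,4],[42,0]]
[[6,1],[9,0],[10,4],[11,0],[40,4],[42,0]]
[[6,1],[9,0],[10,4],[11,0],[32,1],[34,0],[40,4],[42,0]]
[[6,1],[9,10],[11,0],[32,1],[34,0],[40,4],[42,0]]
[[6,1],[9,10],[11,4],[26,0],[32,1],[34,0],[40,4],[42,0]]
[[6,1],[9,10],[11,4],[26,0],[32,1],[34,0],[40,4],[42,0]]
[[6,1],[9,10],[11,4],[23,10],[26,0],[32,1],[34,0],[40,4],[42,0]]
[[6,1],[9,10],[11,4],[23,10],[26,5],[34,0],[40,4],[42,0]]
[[6,1],[8,3],[9,10],[11,4],[23,10],[26,5],[34,0],[40,4],[42,0]]
[[6,1],[8,3],[9,10],[11,4],[23,10],[26,5],[34,3],[40,4],[42,0]]
[[6,1],[8,3],[9,10],[11,4],[23,10],[26,5],[34,3],[40,4],[42,0]]
[[5,17],[9,10],[11,4],[23,10],[26,5],[34,3],[40,4],[42,0]]
[[5,17],[9,10],[11,4],[23,10],[26,5],[34,3],[40,4],[42,0]]
[[5,17],[9,10],[11,4],[23,10],[26,5],[34,3],[40,4],[42,0]]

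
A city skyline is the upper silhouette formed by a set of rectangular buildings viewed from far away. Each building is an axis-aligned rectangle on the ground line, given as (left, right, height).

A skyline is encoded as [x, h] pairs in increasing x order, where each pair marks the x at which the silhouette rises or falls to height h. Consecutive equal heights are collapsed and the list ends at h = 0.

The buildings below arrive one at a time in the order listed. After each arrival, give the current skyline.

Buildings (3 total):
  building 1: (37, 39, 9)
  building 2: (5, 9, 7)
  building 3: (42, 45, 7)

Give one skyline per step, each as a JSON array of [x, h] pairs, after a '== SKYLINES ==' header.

== SKYLINES ==
[[37,9],[39,0]]
[[5,7],[9,0],[37,9],[39,0]]
[[5,7],[9,0],[37,9],[39,0],[42,7],[45,0]]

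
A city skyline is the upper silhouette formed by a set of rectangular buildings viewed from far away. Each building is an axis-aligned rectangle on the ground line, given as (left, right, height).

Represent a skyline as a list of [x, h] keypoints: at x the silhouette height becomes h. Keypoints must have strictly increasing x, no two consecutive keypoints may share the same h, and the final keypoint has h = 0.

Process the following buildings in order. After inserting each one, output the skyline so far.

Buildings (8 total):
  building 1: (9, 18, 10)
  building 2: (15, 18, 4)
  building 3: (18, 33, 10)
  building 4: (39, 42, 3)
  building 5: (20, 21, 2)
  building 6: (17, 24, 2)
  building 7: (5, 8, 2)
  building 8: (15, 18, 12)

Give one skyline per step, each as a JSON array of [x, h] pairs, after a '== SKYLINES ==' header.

== SKYLINES ==
[[9,10],[18,0]]
[[9,10],[18,0]]
[[9,10],[33,0]]
[[9,10],[33,0],[39,3],[42,0]]
[[9,10],[33,0],[39,3],[42,0]]
[[9,10],[33,0],[39,3],[42,0]]
[[5,2],[8,0],[9,10],[33,0],[39,3],[42,0]]
[[5,2],[8,0],[9,10],[15,12],[18,10],[33,0],[39,3],[42,0]]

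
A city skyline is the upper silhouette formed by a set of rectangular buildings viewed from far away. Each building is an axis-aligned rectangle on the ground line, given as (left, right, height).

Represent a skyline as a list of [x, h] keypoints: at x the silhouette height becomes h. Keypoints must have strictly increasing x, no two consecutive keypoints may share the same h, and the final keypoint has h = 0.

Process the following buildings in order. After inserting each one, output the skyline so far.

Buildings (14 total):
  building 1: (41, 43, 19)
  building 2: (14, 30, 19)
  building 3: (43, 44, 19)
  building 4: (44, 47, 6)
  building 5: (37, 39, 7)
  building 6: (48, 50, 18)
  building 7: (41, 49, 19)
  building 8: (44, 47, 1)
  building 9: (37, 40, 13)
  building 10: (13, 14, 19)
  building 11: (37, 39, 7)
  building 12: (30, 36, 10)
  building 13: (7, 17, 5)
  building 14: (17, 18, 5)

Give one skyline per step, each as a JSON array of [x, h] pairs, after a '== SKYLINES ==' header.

== SKYLINES ==
[[41,19],[43,0]]
[[14,19],[30,0],[41,19],[43,0]]
[[14,19],[30,0],[41,19],[44,0]]
[[14,19],[30,0],[41,19],[44,6],[47,0]]
[[14,19],[30,0],[37,7],[39,0],[41,19],[44,6],[47,0]]
[[14,19],[30,0],[37,7],[39,0],[41,19],[44,6],[47,0],[48,18],[50,0]]
[[14,19],[30,0],[37,7],[39,0],[41,19],[49,18],[50,0]]
[[14,19],[30,0],[37,7],[39,0],[41,19],[49,18],[50,0]]
[[14,19],[30,0],[37,13],[40,0],[41,19],[49,18],[50,0]]
[[13,19],[30,0],[37,13],[40,0],[41,19],[49,18],[50,0]]
[[13,19],[30,0],[37,13],[40,0],[41,19],[49,18],[50,0]]
[[13,19],[30,10],[36,0],[37,13],[40,0],[41,19],[49,18],[50,0]]
[[7,5],[13,19],[30,10],[36,0],[37,13],[40,0],[41,19],[49,18],[50,0]]
[[7,5],[13,19],[30,10],[36,0],[37,13],[40,0],[41,19],[49,18],[50,0]]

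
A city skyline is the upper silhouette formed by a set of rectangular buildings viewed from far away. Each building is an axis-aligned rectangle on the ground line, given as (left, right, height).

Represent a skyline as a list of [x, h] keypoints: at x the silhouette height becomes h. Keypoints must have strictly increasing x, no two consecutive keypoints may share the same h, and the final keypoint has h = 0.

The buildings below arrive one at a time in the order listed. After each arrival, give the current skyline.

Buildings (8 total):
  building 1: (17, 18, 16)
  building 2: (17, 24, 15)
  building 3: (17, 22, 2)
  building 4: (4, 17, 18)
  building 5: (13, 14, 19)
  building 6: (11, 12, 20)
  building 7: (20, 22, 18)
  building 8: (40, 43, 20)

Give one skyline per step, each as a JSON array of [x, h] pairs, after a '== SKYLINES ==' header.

== SKYLINES ==
[[17,16],[18,0]]
[[17,16],[18,15],[24,0]]
[[17,16],[18,15],[24,0]]
[[4,18],[17,16],[18,15],[24,0]]
[[4,18],[13,19],[14,18],[17,16],[18,15],[24,0]]
[[4,18],[11,20],[12,18],[13,19],[14,18],[17,16],[18,15],[24,0]]
[[4,18],[11,20],[12,18],[13,19],[14,18],[17,16],[18,15],[20,18],[22,15],[24,0]]
[[4,18],[11,20],[12,18],[13,19],[14,18],[17,16],[18,15],[20,18],[22,15],[24,0],[40,20],[43,0]]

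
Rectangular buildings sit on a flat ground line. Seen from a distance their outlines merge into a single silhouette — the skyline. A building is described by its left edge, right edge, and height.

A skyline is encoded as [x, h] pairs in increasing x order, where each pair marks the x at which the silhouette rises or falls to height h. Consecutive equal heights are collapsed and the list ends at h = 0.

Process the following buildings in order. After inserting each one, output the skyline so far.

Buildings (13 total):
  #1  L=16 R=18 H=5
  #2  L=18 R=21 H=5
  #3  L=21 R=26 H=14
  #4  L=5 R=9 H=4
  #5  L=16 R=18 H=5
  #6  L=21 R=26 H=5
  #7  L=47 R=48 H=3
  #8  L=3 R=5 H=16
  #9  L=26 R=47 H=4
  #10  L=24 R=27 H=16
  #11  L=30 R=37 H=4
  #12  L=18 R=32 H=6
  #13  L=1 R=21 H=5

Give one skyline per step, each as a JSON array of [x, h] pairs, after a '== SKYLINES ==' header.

== SKYLINES ==
[[16,5],[18,0]]
[[16,5],[21,0]]
[[16,5],[21,14],[26,0]]
[[5,4],[9,0],[16,5],[21,14],[26,0]]
[[5,4],[9,0],[16,5],[21,14],[26,0]]
[[5,4],[9,0],[16,5],[21,14],[26,0]]
[[5,4],[9,0],[16,5],[21,14],[26,0],[47,3],[48,0]]
[[3,16],[5,4],[9,0],[16,5],[21,14],[26,0],[47,3],[48,0]]
[[3,16],[5,4],[9,0],[16,5],[21,14],[26,4],[47,3],[48,0]]
[[3,16],[5,4],[9,0],[16,5],[21,14],[24,16],[27,4],[47,3],[48,0]]
[[3,16],[5,4],[9,0],[16,5],[21,14],[24,16],[27,4],[47,3],[48,0]]
[[3,16],[5,4],[9,0],[16,5],[18,6],[21,14],[24,16],[27,6],[32,4],[47,3],[48,0]]
[[1,5],[3,16],[5,5],[18,6],[21,14],[24,16],[27,6],[32,4],[47,3],[48,0]]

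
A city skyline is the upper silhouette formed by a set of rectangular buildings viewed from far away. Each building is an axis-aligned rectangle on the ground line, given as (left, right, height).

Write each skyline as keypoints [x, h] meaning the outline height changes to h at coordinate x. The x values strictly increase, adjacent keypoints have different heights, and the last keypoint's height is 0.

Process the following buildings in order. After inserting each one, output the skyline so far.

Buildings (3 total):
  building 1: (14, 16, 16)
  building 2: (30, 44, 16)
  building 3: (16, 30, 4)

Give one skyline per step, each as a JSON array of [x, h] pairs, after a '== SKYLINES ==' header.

== SKYLINES ==
[[14,16],[16,0]]
[[14,16],[16,0],[30,16],[44,0]]
[[14,16],[16,4],[30,16],[44,0]]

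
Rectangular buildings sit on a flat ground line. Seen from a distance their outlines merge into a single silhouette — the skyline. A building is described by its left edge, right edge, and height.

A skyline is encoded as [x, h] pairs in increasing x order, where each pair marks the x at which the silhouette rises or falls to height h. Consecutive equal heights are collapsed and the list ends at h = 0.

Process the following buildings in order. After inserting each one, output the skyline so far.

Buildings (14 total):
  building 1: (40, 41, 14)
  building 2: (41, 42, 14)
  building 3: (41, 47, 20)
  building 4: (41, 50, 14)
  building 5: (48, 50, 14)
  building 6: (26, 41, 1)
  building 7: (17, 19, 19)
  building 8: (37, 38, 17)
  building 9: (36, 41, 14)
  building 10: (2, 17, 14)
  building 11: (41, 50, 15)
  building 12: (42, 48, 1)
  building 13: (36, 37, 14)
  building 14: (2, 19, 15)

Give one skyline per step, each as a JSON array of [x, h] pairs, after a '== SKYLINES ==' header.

== SKYLINES ==
[[40,14],[41,0]]
[[40,14],[42,0]]
[[40,14],[41,20],[47,0]]
[[40,14],[41,20],[47,14],[50,0]]
[[40,14],[41,20],[47,14],[50,0]]
[[26,1],[40,14],[41,20],[47,14],[50,0]]
[[17,19],[19,0],[26,1],[40,14],[41,20],[47,14],[50,0]]
[[17,19],[19,0],[26,1],[37,17],[38,1],[40,14],[41,20],[47,14],[50,0]]
[[17,19],[19,0],[26,1],[36,14],[37,17],[38,14],[41,20],[47,14],[50,0]]
[[2,14],[17,19],[19,0],[26,1],[36,14],[37,17],[38,14],[41,20],[47,14],[50,0]]
[[2,14],[17,19],[19,0],[26,1],[36,14],[37,17],[38,14],[41,20],[47,15],[50,0]]
[[2,14],[17,19],[19,0],[26,1],[36,14],[37,17],[38,14],[41,20],[47,15],[50,0]]
[[2,14],[17,19],[19,0],[26,1],[36,14],[37,17],[38,14],[41,20],[47,15],[50,0]]
[[2,15],[17,19],[19,0],[26,1],[36,14],[37,17],[38,14],[41,20],[47,15],[50,0]]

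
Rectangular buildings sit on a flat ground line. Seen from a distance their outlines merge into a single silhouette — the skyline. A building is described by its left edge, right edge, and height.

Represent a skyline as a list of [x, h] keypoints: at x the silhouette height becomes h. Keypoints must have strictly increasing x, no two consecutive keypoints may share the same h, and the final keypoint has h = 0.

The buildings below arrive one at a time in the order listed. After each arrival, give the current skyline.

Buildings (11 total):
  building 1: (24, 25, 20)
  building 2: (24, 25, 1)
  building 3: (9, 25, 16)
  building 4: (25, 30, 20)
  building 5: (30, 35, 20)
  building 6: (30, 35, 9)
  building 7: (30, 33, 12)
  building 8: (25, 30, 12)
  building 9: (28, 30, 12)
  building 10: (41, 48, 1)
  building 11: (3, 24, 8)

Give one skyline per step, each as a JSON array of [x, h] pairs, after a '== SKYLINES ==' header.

== SKYLINES ==
[[24,20],[25,0]]
[[24,20],[25,0]]
[[9,16],[24,20],[25,0]]
[[9,16],[24,20],[30,0]]
[[9,16],[24,20],[35,0]]
[[9,16],[24,20],[35,0]]
[[9,16],[24,20],[35,0]]
[[9,16],[24,20],[35,0]]
[[9,16],[24,20],[35,0]]
[[9,16],[24,20],[35,0],[41,1],[48,0]]
[[3,8],[9,16],[24,20],[35,0],[41,1],[48,0]]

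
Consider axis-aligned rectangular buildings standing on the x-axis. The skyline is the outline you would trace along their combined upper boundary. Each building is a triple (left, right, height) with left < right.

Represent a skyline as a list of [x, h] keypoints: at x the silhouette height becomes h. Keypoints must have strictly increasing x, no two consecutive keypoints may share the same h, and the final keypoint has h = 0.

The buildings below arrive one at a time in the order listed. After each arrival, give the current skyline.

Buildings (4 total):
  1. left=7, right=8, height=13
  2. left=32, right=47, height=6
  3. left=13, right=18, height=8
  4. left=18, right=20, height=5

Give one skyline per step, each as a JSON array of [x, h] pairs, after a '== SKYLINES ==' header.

== SKYLINES ==
[[7,13],[8,0]]
[[7,13],[8,0],[32,6],[47,0]]
[[7,13],[8,0],[13,8],[18,0],[32,6],[47,0]]
[[7,13],[8,0],[13,8],[18,5],[20,0],[32,6],[47,0]]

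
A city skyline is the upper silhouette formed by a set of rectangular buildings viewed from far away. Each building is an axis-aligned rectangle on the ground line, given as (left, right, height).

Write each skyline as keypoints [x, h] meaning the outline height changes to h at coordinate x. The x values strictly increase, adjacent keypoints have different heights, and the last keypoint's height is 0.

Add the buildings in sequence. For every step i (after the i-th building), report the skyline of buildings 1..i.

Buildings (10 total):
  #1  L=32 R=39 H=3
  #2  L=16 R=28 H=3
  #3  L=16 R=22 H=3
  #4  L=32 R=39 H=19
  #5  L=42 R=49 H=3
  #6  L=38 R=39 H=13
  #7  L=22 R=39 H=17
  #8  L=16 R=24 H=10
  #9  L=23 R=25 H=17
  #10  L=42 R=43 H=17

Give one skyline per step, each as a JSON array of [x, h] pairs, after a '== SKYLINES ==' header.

== SKYLINES ==
[[32,3],[39,0]]
[[16,3],[28,0],[32,3],[39,0]]
[[16,3],[28,0],[32,3],[39,0]]
[[16,3],[28,0],[32,19],[39,0]]
[[16,3],[28,0],[32,19],[39,0],[42,3],[49,0]]
[[16,3],[28,0],[32,19],[39,0],[42,3],[49,0]]
[[16,3],[22,17],[32,19],[39,0],[42,3],[49,0]]
[[16,10],[22,17],[32,19],[39,0],[42,3],[49,0]]
[[16,10],[22,17],[32,19],[39,0],[42,3],[49,0]]
[[16,10],[22,17],[32,19],[39,0],[42,17],[43,3],[49,0]]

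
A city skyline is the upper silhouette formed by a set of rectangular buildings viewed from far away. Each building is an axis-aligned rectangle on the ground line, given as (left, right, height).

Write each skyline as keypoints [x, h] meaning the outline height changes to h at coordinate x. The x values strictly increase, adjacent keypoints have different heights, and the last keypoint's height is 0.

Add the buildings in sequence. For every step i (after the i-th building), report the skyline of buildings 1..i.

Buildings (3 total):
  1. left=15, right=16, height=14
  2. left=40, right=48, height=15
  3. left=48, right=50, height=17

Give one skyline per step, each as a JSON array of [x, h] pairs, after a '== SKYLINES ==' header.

== SKYLINES ==
[[15,14],[16,0]]
[[15,14],[16,0],[40,15],[48,0]]
[[15,14],[16,0],[40,15],[48,17],[50,0]]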